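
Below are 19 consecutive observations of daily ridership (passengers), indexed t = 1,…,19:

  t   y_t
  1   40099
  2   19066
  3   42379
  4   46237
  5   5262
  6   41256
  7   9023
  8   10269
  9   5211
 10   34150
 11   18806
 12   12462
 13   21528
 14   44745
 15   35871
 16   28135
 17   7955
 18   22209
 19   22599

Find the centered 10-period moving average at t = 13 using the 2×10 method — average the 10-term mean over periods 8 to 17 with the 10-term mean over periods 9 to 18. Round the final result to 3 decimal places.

22510.200

Sum over 8–17: 10269 + 5211 + 34150 + 18806 + 12462 + 21528 + 44745 + 35871 + 28135 + 7955 = 219132
Sum over 9–18: 5211 + 34150 + 18806 + 12462 + 21528 + 44745 + 35871 + 28135 + 7955 + 22209 = 231072
CMA at t=13 = (219132 + 231072) / (2·10) = 450204 / 20 = 22510.200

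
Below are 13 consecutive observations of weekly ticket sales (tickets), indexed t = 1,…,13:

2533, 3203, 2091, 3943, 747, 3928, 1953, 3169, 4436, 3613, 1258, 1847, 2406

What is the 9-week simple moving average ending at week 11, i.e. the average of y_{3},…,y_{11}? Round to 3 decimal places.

2793.111

Sum of periods 3–11: 2091 + 3943 + 747 + 3928 + 1953 + 3169 + 4436 + 3613 + 1258 = 25138
Divide by 9: 25138 / 9 = 2793.111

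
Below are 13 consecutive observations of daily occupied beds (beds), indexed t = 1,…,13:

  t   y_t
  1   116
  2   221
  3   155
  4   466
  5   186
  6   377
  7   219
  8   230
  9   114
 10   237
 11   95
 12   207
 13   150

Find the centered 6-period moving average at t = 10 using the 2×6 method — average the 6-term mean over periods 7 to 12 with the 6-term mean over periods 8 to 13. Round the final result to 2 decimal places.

177.92

Sum over 7–12: 219 + 230 + 114 + 237 + 95 + 207 = 1102
Sum over 8–13: 230 + 114 + 237 + 95 + 207 + 150 = 1033
CMA at t=10 = (1102 + 1033) / (2·6) = 2135 / 12 = 177.92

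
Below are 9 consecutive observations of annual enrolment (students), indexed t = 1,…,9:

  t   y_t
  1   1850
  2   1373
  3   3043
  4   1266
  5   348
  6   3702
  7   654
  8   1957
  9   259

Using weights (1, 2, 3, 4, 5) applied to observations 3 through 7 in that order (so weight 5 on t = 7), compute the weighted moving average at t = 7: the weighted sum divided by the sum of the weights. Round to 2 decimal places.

1646.47

Weighted sum: 1·3043 + 2·1266 + 3·348 + 4·3702 + 5·654 = 3043 + 2532 + 1044 + 14808 + 3270 = 24697
Weight total: 1 + 2 + 3 + 4 + 5 = 15
WMA = 24697 / 15 = 1646.47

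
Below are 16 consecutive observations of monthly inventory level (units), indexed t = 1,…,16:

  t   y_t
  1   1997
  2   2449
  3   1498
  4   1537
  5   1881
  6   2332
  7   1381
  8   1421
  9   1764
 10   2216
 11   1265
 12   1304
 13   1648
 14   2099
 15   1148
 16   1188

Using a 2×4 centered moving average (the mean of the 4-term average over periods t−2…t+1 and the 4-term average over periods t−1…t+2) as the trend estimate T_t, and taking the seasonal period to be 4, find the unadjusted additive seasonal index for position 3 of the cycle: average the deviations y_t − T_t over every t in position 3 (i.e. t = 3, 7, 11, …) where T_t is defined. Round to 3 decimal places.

-357.875

Season position 3 occurs at t = 3, 7, 11 (where T_t is defined).
t=3: T_3 = 1855.75000; y_3 − T_3 = 1498 − 1855.75000 = -357.75000
t=7: T_7 = 1739.12500; y_7 − T_7 = 1381 − 1739.12500 = -358.12500
t=11: T_11 = 1622.75000; y_11 − T_11 = 1265 − 1622.75000 = -357.75000
Mean deviation: (-357.75000 + -358.12500 + -357.75000) / 3 = -357.875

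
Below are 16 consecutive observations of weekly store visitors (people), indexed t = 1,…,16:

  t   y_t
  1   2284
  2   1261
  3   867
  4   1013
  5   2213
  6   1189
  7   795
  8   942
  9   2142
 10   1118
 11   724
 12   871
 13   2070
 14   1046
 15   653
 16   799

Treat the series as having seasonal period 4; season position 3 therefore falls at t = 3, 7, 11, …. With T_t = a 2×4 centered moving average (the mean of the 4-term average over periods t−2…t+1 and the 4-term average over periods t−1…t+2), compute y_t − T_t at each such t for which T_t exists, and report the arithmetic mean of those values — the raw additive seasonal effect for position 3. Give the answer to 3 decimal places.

Season position 3 occurs at t = 3, 7, 11 (where T_t is defined).
t=3: T_3 = 1347.37500; y_3 − T_3 = 867 − 1347.37500 = -480.37500
t=7: T_7 = 1275.87500; y_7 − T_7 = 795 − 1275.87500 = -480.87500
t=11: T_11 = 1204.75000; y_11 − T_11 = 724 − 1204.75000 = -480.75000
Mean deviation: (-480.37500 + -480.87500 + -480.75000) / 3 = -480.667

-480.667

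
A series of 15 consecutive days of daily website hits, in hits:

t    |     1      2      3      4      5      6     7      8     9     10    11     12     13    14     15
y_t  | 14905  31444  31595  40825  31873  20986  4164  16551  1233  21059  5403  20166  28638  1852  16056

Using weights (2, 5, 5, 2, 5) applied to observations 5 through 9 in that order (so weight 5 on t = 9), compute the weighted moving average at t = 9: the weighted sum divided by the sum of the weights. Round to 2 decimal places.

Weighted sum: 2·31873 + 5·20986 + 5·4164 + 2·16551 + 5·1233 = 63746 + 104930 + 20820 + 33102 + 6165 = 228763
Weight total: 2 + 5 + 5 + 2 + 5 = 19
WMA = 228763 / 19 = 12040.16

12040.16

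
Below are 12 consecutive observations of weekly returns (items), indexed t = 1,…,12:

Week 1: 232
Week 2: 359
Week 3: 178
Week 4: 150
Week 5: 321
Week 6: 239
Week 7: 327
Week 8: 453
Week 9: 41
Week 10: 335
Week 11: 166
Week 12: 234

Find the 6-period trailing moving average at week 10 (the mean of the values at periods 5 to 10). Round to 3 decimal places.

286.000

Sum of periods 5–10: 321 + 239 + 327 + 453 + 41 + 335 = 1716
Divide by 6: 1716 / 6 = 286.000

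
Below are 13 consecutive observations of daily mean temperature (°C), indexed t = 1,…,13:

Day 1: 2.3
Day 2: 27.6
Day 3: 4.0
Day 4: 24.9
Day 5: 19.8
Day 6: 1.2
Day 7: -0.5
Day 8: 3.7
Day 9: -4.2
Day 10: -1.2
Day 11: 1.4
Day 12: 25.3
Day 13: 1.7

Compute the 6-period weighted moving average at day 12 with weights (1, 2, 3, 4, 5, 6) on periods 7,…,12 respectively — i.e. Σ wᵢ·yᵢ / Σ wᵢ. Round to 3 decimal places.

7.062

Weighted sum: 1·-0.5 + 2·3.7 + 3·-4.2 + 4·-1.2 + 5·1.4 + 6·25.3 = -0.5 + 7.4 + -12.6 + -4.8 + 7.0 + 151.8 = 148.3
Weight total: 1 + 2 + 3 + 4 + 5 + 6 = 21
WMA = 148.3 / 21 = 7.062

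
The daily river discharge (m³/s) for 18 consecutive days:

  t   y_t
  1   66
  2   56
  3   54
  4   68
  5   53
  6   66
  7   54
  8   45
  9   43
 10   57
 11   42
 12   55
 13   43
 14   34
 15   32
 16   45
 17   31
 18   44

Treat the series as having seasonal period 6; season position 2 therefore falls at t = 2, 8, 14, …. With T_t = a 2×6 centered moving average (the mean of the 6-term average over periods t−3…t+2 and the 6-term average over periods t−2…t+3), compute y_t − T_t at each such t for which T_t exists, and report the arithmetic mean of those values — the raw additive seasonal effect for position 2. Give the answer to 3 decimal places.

Season position 2 occurs at t = 8, 14 (where T_t is defined).
t=8: T_8 = 52.08333; y_8 − T_8 = 45 − 52.08333 = -7.08333
t=14: T_14 = 40.91667; y_14 − T_14 = 34 − 40.91667 = -6.91667
Mean deviation: (-7.08333 + -6.91667) / 2 = -7.000

-7.000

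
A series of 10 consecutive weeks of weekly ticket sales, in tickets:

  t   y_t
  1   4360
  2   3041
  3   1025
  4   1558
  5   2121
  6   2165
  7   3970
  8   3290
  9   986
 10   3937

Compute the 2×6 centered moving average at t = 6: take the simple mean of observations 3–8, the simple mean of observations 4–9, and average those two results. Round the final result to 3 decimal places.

Sum over 3–8: 1025 + 1558 + 2121 + 2165 + 3970 + 3290 = 14129
Sum over 4–9: 1558 + 2121 + 2165 + 3970 + 3290 + 986 = 14090
CMA at t=6 = (14129 + 14090) / (2·6) = 28219 / 12 = 2351.583

2351.583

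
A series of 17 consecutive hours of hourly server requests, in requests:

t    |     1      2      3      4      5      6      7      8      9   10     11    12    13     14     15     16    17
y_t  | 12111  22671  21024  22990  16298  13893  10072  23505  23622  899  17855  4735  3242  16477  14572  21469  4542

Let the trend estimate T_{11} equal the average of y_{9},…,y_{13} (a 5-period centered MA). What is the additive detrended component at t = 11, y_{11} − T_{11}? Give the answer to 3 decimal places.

Trend T_11 = (23622 + 899 + 17855 + 4735 + 3242) / 5 = 50353/5 = 10070.60000
Detrended value: 17855 − 10070.60000 = 7784.400

7784.400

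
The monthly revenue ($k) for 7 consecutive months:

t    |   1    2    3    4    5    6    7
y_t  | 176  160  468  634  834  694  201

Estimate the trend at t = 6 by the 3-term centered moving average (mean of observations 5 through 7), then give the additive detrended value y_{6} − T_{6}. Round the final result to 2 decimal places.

Trend T_6 = (834 + 694 + 201) / 3 = 1729/3 = 576.3333
Detrended value: 694 − 576.3333 = 117.67

117.67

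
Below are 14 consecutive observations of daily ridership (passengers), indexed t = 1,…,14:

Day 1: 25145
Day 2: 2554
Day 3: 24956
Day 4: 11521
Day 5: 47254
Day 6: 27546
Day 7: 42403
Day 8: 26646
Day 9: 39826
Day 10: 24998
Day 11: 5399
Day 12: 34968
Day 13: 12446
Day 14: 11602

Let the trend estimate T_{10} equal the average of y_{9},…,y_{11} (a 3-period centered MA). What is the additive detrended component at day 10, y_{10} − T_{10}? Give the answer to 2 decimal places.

Trend T_10 = (39826 + 24998 + 5399) / 3 = 70223/3 = 23407.6667
Detrended value: 24998 − 23407.6667 = 1590.33

1590.33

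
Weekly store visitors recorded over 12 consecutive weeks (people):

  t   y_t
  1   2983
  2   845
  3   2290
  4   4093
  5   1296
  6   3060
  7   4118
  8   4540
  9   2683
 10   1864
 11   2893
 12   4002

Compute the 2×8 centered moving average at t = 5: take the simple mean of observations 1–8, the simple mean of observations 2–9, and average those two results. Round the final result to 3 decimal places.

Sum over 1–8: 2983 + 845 + 2290 + 4093 + 1296 + 3060 + 4118 + 4540 = 23225
Sum over 2–9: 845 + 2290 + 4093 + 1296 + 3060 + 4118 + 4540 + 2683 = 22925
CMA at t=5 = (23225 + 22925) / (2·8) = 46150 / 16 = 2884.375

2884.375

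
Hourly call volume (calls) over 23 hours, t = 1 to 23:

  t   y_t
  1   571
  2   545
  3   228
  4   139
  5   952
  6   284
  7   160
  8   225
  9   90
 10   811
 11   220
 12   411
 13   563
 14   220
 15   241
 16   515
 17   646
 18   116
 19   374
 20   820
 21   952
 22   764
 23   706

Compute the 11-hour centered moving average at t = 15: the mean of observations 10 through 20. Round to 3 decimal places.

448.818

Sum of periods 10–20: 811 + 220 + 411 + 563 + 220 + 241 + 515 + 646 + 116 + 374 + 820 = 4937
Divide by 11: 4937 / 11 = 448.818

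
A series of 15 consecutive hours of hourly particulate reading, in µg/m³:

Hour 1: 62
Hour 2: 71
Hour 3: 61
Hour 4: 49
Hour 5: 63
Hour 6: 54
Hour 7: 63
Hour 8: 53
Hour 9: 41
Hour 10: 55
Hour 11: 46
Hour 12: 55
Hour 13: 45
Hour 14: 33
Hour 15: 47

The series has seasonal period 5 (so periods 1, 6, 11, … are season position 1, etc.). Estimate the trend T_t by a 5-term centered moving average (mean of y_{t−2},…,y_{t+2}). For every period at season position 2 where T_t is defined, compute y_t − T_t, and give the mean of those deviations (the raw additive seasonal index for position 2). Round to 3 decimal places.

8.200

Season position 2 occurs at t = 7, 12 (where T_t is defined).
t=7: T_7 = 54.80000; y_7 − T_7 = 63 − 54.80000 = 8.20000
t=12: T_12 = 46.80000; y_12 − T_12 = 55 − 46.80000 = 8.20000
Mean deviation: (8.20000 + 8.20000) / 2 = 8.200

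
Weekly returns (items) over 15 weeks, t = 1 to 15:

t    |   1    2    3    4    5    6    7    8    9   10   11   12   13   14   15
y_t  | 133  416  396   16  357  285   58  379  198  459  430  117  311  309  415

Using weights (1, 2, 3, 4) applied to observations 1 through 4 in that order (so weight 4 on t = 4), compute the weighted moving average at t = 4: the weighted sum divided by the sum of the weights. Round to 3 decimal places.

221.700

Weighted sum: 1·133 + 2·416 + 3·396 + 4·16 = 133 + 832 + 1188 + 64 = 2217
Weight total: 1 + 2 + 3 + 4 = 10
WMA = 2217 / 10 = 221.700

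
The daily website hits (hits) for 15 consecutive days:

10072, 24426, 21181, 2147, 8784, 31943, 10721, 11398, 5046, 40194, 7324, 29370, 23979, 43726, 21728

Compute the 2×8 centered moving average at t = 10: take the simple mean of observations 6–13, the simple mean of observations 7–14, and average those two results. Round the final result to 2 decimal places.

20733.31

Sum over 6–13: 31943 + 10721 + 11398 + 5046 + 40194 + 7324 + 29370 + 23979 = 159975
Sum over 7–14: 10721 + 11398 + 5046 + 40194 + 7324 + 29370 + 23979 + 43726 = 171758
CMA at t=10 = (159975 + 171758) / (2·8) = 331733 / 16 = 20733.31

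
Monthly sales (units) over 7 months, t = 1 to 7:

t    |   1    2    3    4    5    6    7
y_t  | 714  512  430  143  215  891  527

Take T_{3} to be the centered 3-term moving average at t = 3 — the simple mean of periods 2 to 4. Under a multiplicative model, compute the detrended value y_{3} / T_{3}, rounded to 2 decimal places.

Trend T_3 = (512 + 430 + 143) / 3 = 1085/3 = 361.6667
Ratio to trend: 430 / 361.6667 = 1.19

1.19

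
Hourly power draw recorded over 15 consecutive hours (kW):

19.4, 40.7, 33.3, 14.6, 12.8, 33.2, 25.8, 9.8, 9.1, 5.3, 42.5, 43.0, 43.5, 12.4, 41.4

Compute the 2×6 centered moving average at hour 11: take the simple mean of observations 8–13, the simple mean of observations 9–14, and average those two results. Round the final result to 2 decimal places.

Sum over 8–13: 9.8 + 9.1 + 5.3 + 42.5 + 43.0 + 43.5 = 153.2
Sum over 9–14: 9.1 + 5.3 + 42.5 + 43.0 + 43.5 + 12.4 = 155.8
CMA at t=11 = (153.2 + 155.8) / (2·6) = 309.0 / 12 = 25.75

25.75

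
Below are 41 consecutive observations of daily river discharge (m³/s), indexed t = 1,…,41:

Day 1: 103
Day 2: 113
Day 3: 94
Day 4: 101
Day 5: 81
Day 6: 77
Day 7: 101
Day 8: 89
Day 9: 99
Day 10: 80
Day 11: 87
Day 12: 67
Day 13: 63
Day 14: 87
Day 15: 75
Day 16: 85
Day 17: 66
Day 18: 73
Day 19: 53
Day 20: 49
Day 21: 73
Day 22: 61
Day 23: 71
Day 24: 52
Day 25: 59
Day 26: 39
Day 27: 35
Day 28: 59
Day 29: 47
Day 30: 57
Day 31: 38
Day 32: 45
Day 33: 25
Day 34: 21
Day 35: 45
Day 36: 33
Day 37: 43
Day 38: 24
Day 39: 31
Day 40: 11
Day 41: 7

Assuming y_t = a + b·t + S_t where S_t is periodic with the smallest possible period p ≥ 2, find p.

First differences y_{t+1} − y_t: 10, -19, 7, -20, -4, 24, -12, 10, -19, 7, -20, -4, 24, -12, 10, -19, …
The difference pattern repeats every 7 terms and not for any smaller step, so p = 7.

7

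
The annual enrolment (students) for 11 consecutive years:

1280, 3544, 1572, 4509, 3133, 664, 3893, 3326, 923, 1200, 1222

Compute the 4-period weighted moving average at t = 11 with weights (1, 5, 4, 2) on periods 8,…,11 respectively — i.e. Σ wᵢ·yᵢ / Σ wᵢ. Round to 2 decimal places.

1265.42

Weighted sum: 1·3326 + 5·923 + 4·1200 + 2·1222 = 3326 + 4615 + 4800 + 2444 = 15185
Weight total: 1 + 5 + 4 + 2 = 12
WMA = 15185 / 12 = 1265.42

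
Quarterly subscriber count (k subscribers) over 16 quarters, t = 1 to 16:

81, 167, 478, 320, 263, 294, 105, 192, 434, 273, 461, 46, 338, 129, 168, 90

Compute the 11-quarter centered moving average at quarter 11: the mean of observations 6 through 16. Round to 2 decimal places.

Sum of periods 6–16: 294 + 105 + 192 + 434 + 273 + 461 + 46 + 338 + 129 + 168 + 90 = 2530
Divide by 11: 2530 / 11 = 230.00

230.00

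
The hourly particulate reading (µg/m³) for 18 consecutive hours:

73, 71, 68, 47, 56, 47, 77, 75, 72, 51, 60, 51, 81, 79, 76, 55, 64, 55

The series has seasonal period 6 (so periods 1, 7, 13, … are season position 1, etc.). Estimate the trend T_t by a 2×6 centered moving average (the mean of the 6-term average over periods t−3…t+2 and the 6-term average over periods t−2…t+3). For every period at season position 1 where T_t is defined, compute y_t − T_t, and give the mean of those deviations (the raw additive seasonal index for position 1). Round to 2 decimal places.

14.33

Season position 1 occurs at t = 7, 13 (where T_t is defined).
t=7: T_7 = 62.6667; y_7 − T_7 = 77 − 62.6667 = 14.3333
t=13: T_13 = 66.6667; y_13 − T_13 = 81 − 66.6667 = 14.3333
Mean deviation: (14.3333 + 14.3333) / 2 = 14.33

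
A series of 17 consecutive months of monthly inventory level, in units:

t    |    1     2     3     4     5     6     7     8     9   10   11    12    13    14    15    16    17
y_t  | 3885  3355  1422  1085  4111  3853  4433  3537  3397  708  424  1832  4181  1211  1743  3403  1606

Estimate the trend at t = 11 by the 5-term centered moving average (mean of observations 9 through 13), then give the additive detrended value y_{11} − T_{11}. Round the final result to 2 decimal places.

Trend T_11 = (3397 + 708 + 424 + 1832 + 4181) / 5 = 10542/5 = 2108.4000
Detrended value: 424 − 2108.4000 = -1684.40

-1684.40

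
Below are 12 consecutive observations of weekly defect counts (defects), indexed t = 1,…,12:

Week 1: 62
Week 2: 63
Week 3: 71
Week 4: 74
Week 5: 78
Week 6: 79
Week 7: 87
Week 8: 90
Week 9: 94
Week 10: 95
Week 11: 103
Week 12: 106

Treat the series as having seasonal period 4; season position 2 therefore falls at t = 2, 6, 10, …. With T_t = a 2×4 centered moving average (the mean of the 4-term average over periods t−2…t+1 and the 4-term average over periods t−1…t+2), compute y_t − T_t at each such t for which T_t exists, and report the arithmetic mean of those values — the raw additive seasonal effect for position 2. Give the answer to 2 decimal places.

Season position 2 occurs at t = 6, 10 (where T_t is defined).
t=6: T_6 = 81.5000; y_6 − T_6 = 79 − 81.5000 = -2.5000
t=10: T_10 = 97.5000; y_10 − T_10 = 95 − 97.5000 = -2.5000
Mean deviation: (-2.5000 + -2.5000) / 2 = -2.50

-2.50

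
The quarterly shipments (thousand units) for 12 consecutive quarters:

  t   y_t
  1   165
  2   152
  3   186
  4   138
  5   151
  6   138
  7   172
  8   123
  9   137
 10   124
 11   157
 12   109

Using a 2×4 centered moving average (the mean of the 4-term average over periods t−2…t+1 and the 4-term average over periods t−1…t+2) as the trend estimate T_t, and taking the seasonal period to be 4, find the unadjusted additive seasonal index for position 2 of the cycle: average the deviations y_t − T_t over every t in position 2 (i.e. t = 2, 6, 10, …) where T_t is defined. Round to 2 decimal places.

-9.69

Season position 2 occurs at t = 6, 10 (where T_t is defined).
t=6: T_6 = 147.8750; y_6 − T_6 = 138 − 147.8750 = -9.8750
t=10: T_10 = 133.5000; y_10 − T_10 = 124 − 133.5000 = -9.5000
Mean deviation: (-9.8750 + -9.5000) / 2 = -9.69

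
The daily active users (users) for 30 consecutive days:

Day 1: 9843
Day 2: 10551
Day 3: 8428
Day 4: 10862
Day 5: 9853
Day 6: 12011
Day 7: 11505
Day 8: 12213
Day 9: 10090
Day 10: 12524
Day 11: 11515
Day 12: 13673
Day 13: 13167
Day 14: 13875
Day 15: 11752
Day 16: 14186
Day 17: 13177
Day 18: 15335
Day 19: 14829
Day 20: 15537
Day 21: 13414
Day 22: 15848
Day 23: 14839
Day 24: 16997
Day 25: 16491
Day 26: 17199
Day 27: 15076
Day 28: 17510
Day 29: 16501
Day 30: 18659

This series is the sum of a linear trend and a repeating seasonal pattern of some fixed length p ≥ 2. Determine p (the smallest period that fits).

6

First differences y_{t+1} − y_t: 708, -2123, 2434, -1009, 2158, -506, 708, -2123, 2434, -1009, 2158, -506, 708, -2123, …
The difference pattern repeats every 6 terms and not for any smaller step, so p = 6.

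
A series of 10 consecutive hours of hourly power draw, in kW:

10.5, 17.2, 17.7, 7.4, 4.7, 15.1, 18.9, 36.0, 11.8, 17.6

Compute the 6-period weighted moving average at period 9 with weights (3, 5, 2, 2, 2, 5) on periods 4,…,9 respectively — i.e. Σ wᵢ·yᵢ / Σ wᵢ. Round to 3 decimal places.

Weighted sum: 3·7.4 + 5·4.7 + 2·15.1 + 2·18.9 + 2·36.0 + 5·11.8 = 22.2 + 23.5 + 30.2 + 37.8 + 72.0 + 59.0 = 244.7
Weight total: 3 + 5 + 2 + 2 + 2 + 5 = 19
WMA = 244.7 / 19 = 12.879

12.879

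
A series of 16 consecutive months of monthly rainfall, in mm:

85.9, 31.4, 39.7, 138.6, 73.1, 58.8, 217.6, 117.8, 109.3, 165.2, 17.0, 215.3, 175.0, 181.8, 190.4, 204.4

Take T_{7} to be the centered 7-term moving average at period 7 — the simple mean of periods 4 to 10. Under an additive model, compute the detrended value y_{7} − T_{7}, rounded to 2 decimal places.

91.83

Trend T_7 = (138.6 + 73.1 + 58.8 + 217.6 + 117.8 + 109.3 + 165.2) / 7 = 880.4/7 = 125.7714
Detrended value: 217.6 − 125.7714 = 91.83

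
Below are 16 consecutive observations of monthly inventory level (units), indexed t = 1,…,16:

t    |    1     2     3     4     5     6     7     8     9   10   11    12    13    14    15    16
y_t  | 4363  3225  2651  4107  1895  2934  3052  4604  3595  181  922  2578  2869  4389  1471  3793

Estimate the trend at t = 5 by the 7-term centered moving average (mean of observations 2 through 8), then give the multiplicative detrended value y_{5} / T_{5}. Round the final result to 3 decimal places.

0.590

Trend T_5 = (3225 + 2651 + 4107 + 1895 + 2934 + 3052 + 4604) / 7 = 22468/7 = 3209.71429
Ratio to trend: 1895 / 3209.71429 = 0.590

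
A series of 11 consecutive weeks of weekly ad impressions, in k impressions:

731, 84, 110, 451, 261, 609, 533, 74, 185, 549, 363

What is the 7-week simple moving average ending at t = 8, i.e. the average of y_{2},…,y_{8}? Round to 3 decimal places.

303.143

Sum of periods 2–8: 84 + 110 + 451 + 261 + 609 + 533 + 74 = 2122
Divide by 7: 2122 / 7 = 303.143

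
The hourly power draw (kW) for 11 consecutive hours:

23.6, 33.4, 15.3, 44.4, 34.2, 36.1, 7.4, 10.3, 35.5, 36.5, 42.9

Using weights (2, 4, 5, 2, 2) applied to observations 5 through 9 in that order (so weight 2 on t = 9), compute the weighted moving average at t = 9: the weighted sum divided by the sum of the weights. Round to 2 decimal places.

Weighted sum: 2·34.2 + 4·36.1 + 5·7.4 + 2·10.3 + 2·35.5 = 68.4 + 144.4 + 37.0 + 20.6 + 71.0 = 341.4
Weight total: 2 + 4 + 5 + 2 + 2 = 15
WMA = 341.4 / 15 = 22.76

22.76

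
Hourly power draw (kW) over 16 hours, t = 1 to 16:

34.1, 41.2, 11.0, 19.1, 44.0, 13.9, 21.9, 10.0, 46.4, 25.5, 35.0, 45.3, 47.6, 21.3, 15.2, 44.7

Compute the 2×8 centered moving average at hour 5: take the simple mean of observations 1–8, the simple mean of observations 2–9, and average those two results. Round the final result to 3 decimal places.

Sum over 1–8: 34.1 + 41.2 + 11.0 + 19.1 + 44.0 + 13.9 + 21.9 + 10.0 = 195.2
Sum over 2–9: 41.2 + 11.0 + 19.1 + 44.0 + 13.9 + 21.9 + 10.0 + 46.4 = 207.5
CMA at t=5 = (195.2 + 207.5) / (2·8) = 402.7 / 16 = 25.169

25.169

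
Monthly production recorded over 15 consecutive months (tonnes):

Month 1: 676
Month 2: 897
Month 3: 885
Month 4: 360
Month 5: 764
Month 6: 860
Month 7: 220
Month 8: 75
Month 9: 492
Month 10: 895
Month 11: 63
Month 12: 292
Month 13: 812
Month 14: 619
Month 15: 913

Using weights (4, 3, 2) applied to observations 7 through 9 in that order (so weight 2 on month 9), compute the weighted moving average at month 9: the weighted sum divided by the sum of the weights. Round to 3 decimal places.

232.111

Weighted sum: 4·220 + 3·75 + 2·492 = 880 + 225 + 984 = 2089
Weight total: 4 + 3 + 2 = 9
WMA = 2089 / 9 = 232.111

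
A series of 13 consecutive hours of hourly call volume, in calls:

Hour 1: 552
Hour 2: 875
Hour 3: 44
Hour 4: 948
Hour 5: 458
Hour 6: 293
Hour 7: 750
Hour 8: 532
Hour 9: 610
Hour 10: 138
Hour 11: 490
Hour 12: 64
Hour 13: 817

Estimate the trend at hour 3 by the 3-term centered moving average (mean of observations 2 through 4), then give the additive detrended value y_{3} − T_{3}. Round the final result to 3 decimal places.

-578.333

Trend T_3 = (875 + 44 + 948) / 3 = 1867/3 = 622.33333
Detrended value: 44 − 622.33333 = -578.333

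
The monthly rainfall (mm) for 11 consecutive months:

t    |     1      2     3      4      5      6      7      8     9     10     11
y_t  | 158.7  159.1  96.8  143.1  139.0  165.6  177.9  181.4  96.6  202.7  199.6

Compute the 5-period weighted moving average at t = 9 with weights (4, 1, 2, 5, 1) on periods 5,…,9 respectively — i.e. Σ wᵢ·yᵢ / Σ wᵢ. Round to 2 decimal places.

Weighted sum: 4·139.0 + 1·165.6 + 2·177.9 + 5·181.4 + 1·96.6 = 556.0 + 165.6 + 355.8 + 907.0 + 96.6 = 2081.0
Weight total: 4 + 1 + 2 + 5 + 1 = 13
WMA = 2081.0 / 13 = 160.08

160.08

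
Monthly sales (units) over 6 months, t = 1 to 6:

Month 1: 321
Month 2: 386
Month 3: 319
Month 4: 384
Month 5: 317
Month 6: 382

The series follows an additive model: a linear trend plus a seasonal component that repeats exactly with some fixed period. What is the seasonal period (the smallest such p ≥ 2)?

First differences y_{t+1} − y_t: 65, -67, 65, -67, 65, …
The difference pattern repeats every 2 terms and not for any smaller step, so p = 2.

2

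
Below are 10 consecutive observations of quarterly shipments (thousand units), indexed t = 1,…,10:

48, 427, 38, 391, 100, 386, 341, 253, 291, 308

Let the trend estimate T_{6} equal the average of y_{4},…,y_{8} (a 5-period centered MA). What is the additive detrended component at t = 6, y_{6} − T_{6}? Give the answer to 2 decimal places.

91.80

Trend T_6 = (391 + 100 + 386 + 341 + 253) / 5 = 1471/5 = 294.2000
Detrended value: 386 − 294.2000 = 91.80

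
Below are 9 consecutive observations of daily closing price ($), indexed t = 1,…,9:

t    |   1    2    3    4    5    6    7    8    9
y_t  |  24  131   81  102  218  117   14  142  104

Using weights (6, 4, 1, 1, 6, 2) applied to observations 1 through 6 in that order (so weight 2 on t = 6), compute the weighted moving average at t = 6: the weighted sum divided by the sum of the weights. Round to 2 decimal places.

Weighted sum: 6·24 + 4·131 + 1·81 + 1·102 + 6·218 + 2·117 = 144 + 524 + 81 + 102 + 1308 + 234 = 2393
Weight total: 6 + 4 + 1 + 1 + 6 + 2 = 20
WMA = 2393 / 20 = 119.65

119.65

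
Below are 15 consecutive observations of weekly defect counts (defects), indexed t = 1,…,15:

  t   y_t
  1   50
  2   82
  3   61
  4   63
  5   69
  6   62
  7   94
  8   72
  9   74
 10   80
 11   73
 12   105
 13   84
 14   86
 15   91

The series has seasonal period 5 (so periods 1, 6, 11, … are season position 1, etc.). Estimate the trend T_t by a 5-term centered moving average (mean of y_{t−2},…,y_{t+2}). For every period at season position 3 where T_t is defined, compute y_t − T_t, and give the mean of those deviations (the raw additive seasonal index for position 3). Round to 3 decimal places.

-4.067

Season position 3 occurs at t = 3, 8, 13 (where T_t is defined).
t=3: T_3 = 65.00000; y_3 − T_3 = 61 − 65.00000 = -4.00000
t=8: T_8 = 76.40000; y_8 − T_8 = 72 − 76.40000 = -4.40000
t=13: T_13 = 87.80000; y_13 − T_13 = 84 − 87.80000 = -3.80000
Mean deviation: (-4.00000 + -4.40000 + -3.80000) / 3 = -4.067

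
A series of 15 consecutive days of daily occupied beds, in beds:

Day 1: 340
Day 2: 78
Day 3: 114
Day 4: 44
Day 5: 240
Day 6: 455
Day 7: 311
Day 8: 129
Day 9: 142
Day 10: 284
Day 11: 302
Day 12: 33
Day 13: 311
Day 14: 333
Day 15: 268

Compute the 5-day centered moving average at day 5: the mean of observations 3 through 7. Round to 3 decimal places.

Sum of periods 3–7: 114 + 44 + 240 + 455 + 311 = 1164
Divide by 5: 1164 / 5 = 232.800

232.800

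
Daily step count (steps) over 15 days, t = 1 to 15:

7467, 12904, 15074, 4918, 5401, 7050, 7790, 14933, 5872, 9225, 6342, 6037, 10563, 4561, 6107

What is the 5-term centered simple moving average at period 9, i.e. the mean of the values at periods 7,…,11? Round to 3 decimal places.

Sum of periods 7–11: 7790 + 14933 + 5872 + 9225 + 6342 = 44162
Divide by 5: 44162 / 5 = 8832.400

8832.400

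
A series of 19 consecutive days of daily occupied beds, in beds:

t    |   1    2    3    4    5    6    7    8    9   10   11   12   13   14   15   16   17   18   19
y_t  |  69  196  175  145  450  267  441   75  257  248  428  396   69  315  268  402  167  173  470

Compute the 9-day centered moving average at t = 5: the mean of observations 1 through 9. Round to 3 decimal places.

Sum of periods 1–9: 69 + 196 + 175 + 145 + 450 + 267 + 441 + 75 + 257 = 2075
Divide by 9: 2075 / 9 = 230.556

230.556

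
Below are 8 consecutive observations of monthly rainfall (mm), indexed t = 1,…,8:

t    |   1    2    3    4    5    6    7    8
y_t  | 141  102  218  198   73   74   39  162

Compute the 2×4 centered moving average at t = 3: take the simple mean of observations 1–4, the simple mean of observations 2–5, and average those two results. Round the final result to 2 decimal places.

Sum over 1–4: 141 + 102 + 218 + 198 = 659
Sum over 2–5: 102 + 218 + 198 + 73 = 591
CMA at t=3 = (659 + 591) / (2·4) = 1250 / 8 = 156.25

156.25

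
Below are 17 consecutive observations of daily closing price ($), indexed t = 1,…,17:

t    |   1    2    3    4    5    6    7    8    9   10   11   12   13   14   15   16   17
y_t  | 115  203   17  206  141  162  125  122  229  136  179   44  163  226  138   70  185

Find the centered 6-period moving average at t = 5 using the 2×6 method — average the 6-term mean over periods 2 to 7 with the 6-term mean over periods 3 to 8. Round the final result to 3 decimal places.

Sum over 2–7: 203 + 17 + 206 + 141 + 162 + 125 = 854
Sum over 3–8: 17 + 206 + 141 + 162 + 125 + 122 = 773
CMA at t=5 = (854 + 773) / (2·6) = 1627 / 12 = 135.583

135.583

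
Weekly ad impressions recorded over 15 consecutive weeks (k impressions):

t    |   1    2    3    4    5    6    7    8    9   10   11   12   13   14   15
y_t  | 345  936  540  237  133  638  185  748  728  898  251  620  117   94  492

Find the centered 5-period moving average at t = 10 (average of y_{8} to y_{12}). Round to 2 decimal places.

Sum of periods 8–12: 748 + 728 + 898 + 251 + 620 = 3245
Divide by 5: 3245 / 5 = 649.00

649.00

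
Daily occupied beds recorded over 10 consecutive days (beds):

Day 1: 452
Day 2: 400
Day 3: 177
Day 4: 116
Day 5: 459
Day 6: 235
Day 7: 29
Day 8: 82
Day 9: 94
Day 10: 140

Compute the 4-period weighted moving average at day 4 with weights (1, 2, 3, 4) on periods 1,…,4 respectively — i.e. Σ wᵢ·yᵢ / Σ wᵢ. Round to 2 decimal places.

Weighted sum: 1·452 + 2·400 + 3·177 + 4·116 = 452 + 800 + 531 + 464 = 2247
Weight total: 1 + 2 + 3 + 4 = 10
WMA = 2247 / 10 = 224.70

224.70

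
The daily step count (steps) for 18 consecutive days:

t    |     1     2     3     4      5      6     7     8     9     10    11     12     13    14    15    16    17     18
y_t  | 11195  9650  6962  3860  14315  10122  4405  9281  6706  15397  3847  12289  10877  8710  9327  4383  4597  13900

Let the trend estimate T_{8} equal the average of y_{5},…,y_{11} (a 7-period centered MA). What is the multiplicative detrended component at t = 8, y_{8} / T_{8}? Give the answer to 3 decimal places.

1.014

Trend T_8 = (14315 + 10122 + 4405 + 9281 + 6706 + 15397 + 3847) / 7 = 64073/7 = 9153.28571
Ratio to trend: 9281 / 9153.28571 = 1.014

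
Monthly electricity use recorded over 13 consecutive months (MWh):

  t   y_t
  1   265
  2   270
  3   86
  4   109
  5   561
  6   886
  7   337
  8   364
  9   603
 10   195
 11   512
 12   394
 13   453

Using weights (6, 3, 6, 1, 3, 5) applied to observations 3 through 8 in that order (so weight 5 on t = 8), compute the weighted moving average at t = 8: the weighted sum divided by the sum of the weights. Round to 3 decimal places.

330.250

Weighted sum: 6·86 + 3·109 + 6·561 + 1·886 + 3·337 + 5·364 = 516 + 327 + 3366 + 886 + 1011 + 1820 = 7926
Weight total: 6 + 3 + 6 + 1 + 3 + 5 = 24
WMA = 7926 / 24 = 330.250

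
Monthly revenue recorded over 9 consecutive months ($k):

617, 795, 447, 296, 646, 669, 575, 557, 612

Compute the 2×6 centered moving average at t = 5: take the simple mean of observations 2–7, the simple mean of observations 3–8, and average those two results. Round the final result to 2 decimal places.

551.50

Sum over 2–7: 795 + 447 + 296 + 646 + 669 + 575 = 3428
Sum over 3–8: 447 + 296 + 646 + 669 + 575 + 557 = 3190
CMA at t=5 = (3428 + 3190) / (2·6) = 6618 / 12 = 551.50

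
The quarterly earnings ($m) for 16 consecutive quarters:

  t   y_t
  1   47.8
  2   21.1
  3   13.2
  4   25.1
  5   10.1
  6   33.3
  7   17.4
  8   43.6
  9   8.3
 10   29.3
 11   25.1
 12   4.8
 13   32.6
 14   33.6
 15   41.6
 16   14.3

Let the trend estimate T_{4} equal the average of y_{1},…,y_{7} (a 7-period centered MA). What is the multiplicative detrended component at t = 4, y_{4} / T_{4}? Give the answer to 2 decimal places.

Trend T_4 = (47.8 + 21.1 + 13.2 + 25.1 + 10.1 + 33.3 + 17.4) / 7 = 168.0/7 = 24.0000
Ratio to trend: 25.1 / 24.0000 = 1.05

1.05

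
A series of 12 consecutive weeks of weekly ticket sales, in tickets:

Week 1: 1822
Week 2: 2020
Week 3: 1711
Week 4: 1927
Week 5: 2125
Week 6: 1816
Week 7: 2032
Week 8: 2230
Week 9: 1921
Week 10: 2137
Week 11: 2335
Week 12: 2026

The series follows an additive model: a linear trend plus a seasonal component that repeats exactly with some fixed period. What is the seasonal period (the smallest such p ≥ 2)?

First differences y_{t+1} − y_t: 198, -309, 216, 198, -309, 216, 198, -309, …
The difference pattern repeats every 3 terms and not for any smaller step, so p = 3.

3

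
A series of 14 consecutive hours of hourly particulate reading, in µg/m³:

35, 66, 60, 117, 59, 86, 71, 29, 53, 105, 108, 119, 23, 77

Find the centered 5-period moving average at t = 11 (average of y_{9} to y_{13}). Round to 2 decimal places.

Sum of periods 9–13: 53 + 105 + 108 + 119 + 23 = 408
Divide by 5: 408 / 5 = 81.60

81.60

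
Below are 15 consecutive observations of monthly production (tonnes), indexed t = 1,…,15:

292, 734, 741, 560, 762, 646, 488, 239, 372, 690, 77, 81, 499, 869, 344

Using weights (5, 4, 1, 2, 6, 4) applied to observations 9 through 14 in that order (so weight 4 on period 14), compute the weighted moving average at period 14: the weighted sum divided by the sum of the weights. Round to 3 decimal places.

514.955

Weighted sum: 5·372 + 4·690 + 1·77 + 2·81 + 6·499 + 4·869 = 1860 + 2760 + 77 + 162 + 2994 + 3476 = 11329
Weight total: 5 + 4 + 1 + 2 + 6 + 4 = 22
WMA = 11329 / 22 = 514.955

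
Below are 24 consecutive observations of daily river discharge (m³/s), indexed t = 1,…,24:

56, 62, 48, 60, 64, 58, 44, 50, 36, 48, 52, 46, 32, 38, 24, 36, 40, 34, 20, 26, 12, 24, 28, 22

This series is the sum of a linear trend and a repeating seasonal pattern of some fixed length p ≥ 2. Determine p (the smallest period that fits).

6

First differences y_{t+1} − y_t: 6, -14, 12, 4, -6, -14, 6, -14, 12, 4, -6, -14, 6, -14, …
The difference pattern repeats every 6 terms and not for any smaller step, so p = 6.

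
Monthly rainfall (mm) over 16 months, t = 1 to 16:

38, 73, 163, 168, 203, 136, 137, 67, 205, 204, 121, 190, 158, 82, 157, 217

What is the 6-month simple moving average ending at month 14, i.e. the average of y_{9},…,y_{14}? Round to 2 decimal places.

160.00

Sum of periods 9–14: 205 + 204 + 121 + 190 + 158 + 82 = 960
Divide by 6: 960 / 6 = 160.00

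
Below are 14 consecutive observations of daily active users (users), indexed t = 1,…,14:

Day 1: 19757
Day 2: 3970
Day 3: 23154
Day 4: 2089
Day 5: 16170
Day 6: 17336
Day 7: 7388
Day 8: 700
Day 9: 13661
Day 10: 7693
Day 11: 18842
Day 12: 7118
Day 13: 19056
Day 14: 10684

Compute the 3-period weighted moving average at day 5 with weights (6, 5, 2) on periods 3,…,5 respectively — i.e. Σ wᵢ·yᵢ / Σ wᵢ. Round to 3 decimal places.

13977.615

Weighted sum: 6·23154 + 5·2089 + 2·16170 = 138924 + 10445 + 32340 = 181709
Weight total: 6 + 5 + 2 = 13
WMA = 181709 / 13 = 13977.615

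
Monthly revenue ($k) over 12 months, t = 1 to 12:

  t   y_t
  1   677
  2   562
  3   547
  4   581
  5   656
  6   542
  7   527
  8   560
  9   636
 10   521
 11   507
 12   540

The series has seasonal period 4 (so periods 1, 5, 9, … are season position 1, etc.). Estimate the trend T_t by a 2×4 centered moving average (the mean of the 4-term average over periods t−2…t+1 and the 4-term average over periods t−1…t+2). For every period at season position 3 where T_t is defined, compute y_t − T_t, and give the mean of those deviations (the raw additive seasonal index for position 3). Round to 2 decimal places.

Season position 3 occurs at t = 3, 7 (where T_t is defined).
t=3: T_3 = 589.1250; y_3 − T_3 = 547 − 589.1250 = -42.1250
t=7: T_7 = 568.7500; y_7 − T_7 = 527 − 568.7500 = -41.7500
Mean deviation: (-42.1250 + -41.7500) / 2 = -41.94

-41.94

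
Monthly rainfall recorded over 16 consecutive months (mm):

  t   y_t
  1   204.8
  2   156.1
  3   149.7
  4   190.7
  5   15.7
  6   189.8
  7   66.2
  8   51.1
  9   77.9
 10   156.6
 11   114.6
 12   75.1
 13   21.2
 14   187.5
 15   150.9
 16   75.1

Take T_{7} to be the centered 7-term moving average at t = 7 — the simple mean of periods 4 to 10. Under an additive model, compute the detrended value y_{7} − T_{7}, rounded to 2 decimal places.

Trend T_7 = (190.7 + 15.7 + 189.8 + 66.2 + 51.1 + 77.9 + 156.6) / 7 = 748.0/7 = 106.8571
Detrended value: 66.2 − 106.8571 = -40.66

-40.66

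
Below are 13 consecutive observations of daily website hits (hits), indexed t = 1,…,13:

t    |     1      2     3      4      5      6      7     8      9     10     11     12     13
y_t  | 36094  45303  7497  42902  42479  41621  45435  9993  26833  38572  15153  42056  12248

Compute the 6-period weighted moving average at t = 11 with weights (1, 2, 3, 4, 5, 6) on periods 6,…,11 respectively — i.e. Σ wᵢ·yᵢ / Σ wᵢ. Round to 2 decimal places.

26360.95

Weighted sum: 1·41621 + 2·45435 + 3·9993 + 4·26833 + 5·38572 + 6·15153 = 41621 + 90870 + 29979 + 107332 + 192860 + 90918 = 553580
Weight total: 1 + 2 + 3 + 4 + 5 + 6 = 21
WMA = 553580 / 21 = 26360.95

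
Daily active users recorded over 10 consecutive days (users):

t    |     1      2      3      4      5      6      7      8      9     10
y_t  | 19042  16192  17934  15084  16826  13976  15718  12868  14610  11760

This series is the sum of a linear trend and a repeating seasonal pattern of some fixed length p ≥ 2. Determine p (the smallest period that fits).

2

First differences y_{t+1} − y_t: -2850, 1742, -2850, 1742, -2850, 1742, …
The difference pattern repeats every 2 terms and not for any smaller step, so p = 2.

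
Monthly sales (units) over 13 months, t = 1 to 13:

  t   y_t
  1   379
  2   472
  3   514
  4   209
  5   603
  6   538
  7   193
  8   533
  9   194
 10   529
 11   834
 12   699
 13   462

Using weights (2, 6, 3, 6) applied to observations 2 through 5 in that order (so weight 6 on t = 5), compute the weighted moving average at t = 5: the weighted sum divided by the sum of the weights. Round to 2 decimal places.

Weighted sum: 2·472 + 6·514 + 3·209 + 6·603 = 944 + 3084 + 627 + 3618 = 8273
Weight total: 2 + 6 + 3 + 6 = 17
WMA = 8273 / 17 = 486.65

486.65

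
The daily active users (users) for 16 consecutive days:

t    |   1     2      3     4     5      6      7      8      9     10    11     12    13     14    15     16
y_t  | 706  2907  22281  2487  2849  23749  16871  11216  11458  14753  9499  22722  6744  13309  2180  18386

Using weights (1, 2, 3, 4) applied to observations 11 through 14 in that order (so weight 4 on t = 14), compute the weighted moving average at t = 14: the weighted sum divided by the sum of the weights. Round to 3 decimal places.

Weighted sum: 1·9499 + 2·22722 + 3·6744 + 4·13309 = 9499 + 45444 + 20232 + 53236 = 128411
Weight total: 1 + 2 + 3 + 4 = 10
WMA = 128411 / 10 = 12841.100

12841.100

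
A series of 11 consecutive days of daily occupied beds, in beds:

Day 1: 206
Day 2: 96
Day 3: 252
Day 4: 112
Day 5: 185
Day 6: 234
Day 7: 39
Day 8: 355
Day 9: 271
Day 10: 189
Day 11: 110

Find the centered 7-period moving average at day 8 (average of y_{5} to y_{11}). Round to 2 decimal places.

197.57

Sum of periods 5–11: 185 + 234 + 39 + 355 + 271 + 189 + 110 = 1383
Divide by 7: 1383 / 7 = 197.57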